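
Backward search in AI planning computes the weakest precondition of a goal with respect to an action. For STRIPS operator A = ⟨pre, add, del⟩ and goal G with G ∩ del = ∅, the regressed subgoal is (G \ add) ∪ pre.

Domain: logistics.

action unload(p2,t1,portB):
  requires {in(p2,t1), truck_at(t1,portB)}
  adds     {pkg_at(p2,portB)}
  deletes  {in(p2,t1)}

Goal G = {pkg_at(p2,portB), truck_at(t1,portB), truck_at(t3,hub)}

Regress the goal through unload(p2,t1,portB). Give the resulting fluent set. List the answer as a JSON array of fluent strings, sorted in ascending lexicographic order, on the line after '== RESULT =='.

Regress:
  G ∩ del = {}  (empty — regression defined)
  G \ add = {pkg_at(p2,portB), truck_at(t1,portB), truck_at(t3,hub)} \ {pkg_at(p2,portB)} = {truck_at(t1,portB), truck_at(t3,hub)}
  ∪ pre   = {truck_at(t1,portB), truck_at(t3,hub)} ∪ {in(p2,t1), truck_at(t1,portB)}
          = {in(p2,t1), truck_at(t1,portB), truck_at(t3,hub)}

== RESULT ==
["in(p2,t1)", "truck_at(t1,portB)", "truck_at(t3,hub)"]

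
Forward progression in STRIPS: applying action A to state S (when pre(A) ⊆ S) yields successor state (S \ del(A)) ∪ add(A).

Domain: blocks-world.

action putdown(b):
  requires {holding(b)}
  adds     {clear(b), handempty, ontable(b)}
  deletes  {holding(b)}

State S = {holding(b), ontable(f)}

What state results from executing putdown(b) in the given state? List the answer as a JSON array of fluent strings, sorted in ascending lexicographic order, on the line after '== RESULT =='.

Progress:
  pre ⊆ S: {holding(b)} ⊆ S  — applicable
  S \ del = {ontable(f)}
  ∪ add   = {clear(b), handempty, ontable(b), ontable(f)}

== RESULT ==
["clear(b)", "handempty", "ontable(b)", "ontable(f)"]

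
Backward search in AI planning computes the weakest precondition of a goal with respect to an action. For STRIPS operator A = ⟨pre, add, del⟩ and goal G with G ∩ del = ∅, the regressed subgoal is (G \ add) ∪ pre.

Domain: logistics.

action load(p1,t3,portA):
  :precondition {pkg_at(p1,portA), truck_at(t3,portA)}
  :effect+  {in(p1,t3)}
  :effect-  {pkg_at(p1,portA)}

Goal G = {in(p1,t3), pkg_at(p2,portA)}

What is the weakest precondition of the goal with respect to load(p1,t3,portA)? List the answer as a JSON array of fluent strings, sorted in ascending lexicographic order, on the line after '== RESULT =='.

Compute (G \ add) ∪ pre:
  G ∩ del = {}  (empty — regression defined)
  G \ add = {in(p1,t3), pkg_at(p2,portA)} \ {in(p1,t3)} = {pkg_at(p2,portA)}
  ∪ pre   = {pkg_at(p2,portA)} ∪ {pkg_at(p1,portA), truck_at(t3,portA)}
          = {pkg_at(p1,portA), pkg_at(p2,portA), truck_at(t3,portA)}

== RESULT ==
["pkg_at(p1,portA)", "pkg_at(p2,portA)", "truck_at(t3,portA)"]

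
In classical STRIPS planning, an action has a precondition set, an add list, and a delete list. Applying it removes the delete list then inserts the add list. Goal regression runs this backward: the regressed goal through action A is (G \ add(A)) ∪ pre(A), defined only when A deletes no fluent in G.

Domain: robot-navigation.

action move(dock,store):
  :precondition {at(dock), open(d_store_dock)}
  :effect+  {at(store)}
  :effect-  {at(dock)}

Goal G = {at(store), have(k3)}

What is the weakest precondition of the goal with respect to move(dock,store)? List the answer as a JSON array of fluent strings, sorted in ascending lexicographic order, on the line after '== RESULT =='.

Compute (G \ add) ∪ pre:
  G ∩ del = {}  (empty — regression defined)
  G \ add = {at(store), have(k3)} \ {at(store)} = {have(k3)}
  ∪ pre   = {have(k3)} ∪ {at(dock), open(d_store_dock)}
          = {at(dock), have(k3), open(d_store_dock)}

== RESULT ==
["at(dock)", "have(k3)", "open(d_store_dock)"]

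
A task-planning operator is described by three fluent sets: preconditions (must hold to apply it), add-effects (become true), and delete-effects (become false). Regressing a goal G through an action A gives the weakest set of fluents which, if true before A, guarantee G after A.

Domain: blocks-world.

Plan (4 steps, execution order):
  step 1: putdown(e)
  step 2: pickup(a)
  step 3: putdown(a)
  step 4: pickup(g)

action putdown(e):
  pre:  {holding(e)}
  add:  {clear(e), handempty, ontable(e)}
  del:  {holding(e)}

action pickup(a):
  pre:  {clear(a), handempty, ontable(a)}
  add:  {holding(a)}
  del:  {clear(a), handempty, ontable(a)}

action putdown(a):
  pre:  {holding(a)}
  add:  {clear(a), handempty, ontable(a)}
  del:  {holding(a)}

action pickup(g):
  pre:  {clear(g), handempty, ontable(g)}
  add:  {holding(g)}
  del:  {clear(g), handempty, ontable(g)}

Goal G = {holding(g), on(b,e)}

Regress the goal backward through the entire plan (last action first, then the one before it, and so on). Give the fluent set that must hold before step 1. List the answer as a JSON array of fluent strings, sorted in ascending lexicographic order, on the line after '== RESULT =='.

Regress step by step:
  through step 4 (pickup(g)): drop {holding(g)}, keep {on(b,e)}, require {clear(g), handempty, ontable(g)}
    → {clear(g), handempty, on(b,e), ontable(g)}
  through step 3 (putdown(a)): drop {handempty}, keep {clear(g), on(b,e), ontable(g)}, require {holding(a)}
    → {clear(g), holding(a), on(b,e), ontable(g)}
  through step 2 (pickup(a)): drop {holding(a)}, keep {clear(g), on(b,e), ontable(g)}, require {clear(a), handempty, ontable(a)}
    → {clear(a), clear(g), handempty, on(b,e), ontable(a), ontable(g)}
  through step 1 (putdown(e)): drop {handempty}, keep {clear(a), clear(g), on(b,e), ontable(a), ontable(g)}, require {holding(e)}
    → {clear(a), clear(g), holding(e), on(b,e), ontable(a), ontable(g)}

== RESULT ==
["clear(a)", "clear(g)", "holding(e)", "on(b,e)", "ontable(a)", "ontable(g)"]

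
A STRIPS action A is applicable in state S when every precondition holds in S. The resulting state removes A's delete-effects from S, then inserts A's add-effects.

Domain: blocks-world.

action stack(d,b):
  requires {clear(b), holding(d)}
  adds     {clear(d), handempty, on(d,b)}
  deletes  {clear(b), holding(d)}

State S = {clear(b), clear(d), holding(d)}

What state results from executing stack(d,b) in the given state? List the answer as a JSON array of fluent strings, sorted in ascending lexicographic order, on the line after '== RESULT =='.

Progress:
  pre ⊆ S: {clear(b), holding(d)} ⊆ S  — applicable
  S \ del = {clear(d)}
  ∪ add   = {clear(d), handempty, on(d,b)}

== RESULT ==
["clear(d)", "handempty", "on(d,b)"]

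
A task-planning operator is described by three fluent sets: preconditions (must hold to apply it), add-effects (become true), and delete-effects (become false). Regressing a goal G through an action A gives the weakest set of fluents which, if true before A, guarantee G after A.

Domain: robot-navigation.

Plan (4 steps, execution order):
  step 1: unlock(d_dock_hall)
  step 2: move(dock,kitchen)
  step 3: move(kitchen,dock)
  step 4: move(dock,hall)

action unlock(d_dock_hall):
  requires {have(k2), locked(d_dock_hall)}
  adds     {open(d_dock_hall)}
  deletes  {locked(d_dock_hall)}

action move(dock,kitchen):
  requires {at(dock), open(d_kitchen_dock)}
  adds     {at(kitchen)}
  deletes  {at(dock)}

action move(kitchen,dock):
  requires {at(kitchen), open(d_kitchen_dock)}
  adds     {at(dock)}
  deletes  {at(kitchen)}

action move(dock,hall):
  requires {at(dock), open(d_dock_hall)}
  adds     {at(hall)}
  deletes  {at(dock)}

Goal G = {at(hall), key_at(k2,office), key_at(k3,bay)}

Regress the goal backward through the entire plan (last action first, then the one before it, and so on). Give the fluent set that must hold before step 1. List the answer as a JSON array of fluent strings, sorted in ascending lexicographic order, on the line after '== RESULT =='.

Regress step by step:
  through step 4 (move(dock,hall)): drop {at(hall)}, keep {key_at(k2,office), key_at(k3,bay)}, require {at(dock), open(d_dock_hall)}
    → {at(dock), key_at(k2,office), key_at(k3,bay), open(d_dock_hall)}
  through step 3 (move(kitchen,dock)): drop {at(dock)}, keep {key_at(k2,office), key_at(k3,bay), open(d_dock_hall)}, require {at(kitchen), open(d_kitchen_dock)}
    → {at(kitchen), key_at(k2,office), key_at(k3,bay), open(d_dock_hall), open(d_kitchen_dock)}
  through step 2 (move(dock,kitchen)): drop {at(kitchen)}, keep {key_at(k2,office), key_at(k3,bay), open(d_dock_hall), open(d_kitchen_dock)}, require {at(dock), open(d_kitchen_dock)}
    → {at(dock), key_at(k2,office), key_at(k3,bay), open(d_dock_hall), open(d_kitchen_dock)}
  through step 1 (unlock(d_dock_hall)): drop {open(d_dock_hall)}, keep {at(dock), key_at(k2,office), key_at(k3,bay), open(d_kitchen_dock)}, require {have(k2), locked(d_dock_hall)}
    → {at(dock), have(k2), key_at(k2,office), key_at(k3,bay), locked(d_dock_hall), open(d_kitchen_dock)}

== RESULT ==
["at(dock)", "have(k2)", "key_at(k2,office)", "key_at(k3,bay)", "locked(d_dock_hall)", "open(d_kitchen_dock)"]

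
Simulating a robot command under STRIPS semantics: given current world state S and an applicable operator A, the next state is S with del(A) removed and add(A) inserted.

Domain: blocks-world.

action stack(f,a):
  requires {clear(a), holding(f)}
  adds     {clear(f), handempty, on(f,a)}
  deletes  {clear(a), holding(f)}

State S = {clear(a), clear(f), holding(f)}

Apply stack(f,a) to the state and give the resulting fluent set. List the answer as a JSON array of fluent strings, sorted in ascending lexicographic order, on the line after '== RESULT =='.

Compute (S \ del) ∪ add:
  pre ⊆ S: {clear(a), holding(f)} ⊆ S  — applicable
  S \ del = {clear(f)}
  ∪ add   = {clear(f), handempty, on(f,a)}

== RESULT ==
["clear(f)", "handempty", "on(f,a)"]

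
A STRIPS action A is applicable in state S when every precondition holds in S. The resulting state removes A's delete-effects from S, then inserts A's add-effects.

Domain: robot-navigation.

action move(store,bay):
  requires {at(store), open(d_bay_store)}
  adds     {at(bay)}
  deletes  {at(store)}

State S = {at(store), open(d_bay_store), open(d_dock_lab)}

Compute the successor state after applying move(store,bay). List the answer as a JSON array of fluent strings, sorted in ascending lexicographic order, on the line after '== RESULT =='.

Compute (S \ del) ∪ add:
  pre ⊆ S: {at(store), open(d_bay_store)} ⊆ S  — applicable
  S \ del = {open(d_bay_store), open(d_dock_lab)}
  ∪ add   = {at(bay), open(d_bay_store), open(d_dock_lab)}

== RESULT ==
["at(bay)", "open(d_bay_store)", "open(d_dock_lab)"]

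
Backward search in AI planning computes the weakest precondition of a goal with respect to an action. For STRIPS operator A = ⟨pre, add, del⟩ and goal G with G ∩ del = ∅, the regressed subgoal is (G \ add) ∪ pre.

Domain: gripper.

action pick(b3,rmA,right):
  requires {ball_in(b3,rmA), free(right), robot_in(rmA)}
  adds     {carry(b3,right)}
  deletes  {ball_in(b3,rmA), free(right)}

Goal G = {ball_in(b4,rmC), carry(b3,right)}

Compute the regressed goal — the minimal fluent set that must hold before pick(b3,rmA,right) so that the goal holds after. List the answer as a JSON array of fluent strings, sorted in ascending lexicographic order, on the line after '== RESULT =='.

Regress:
  G ∩ del = {}  (empty — regression defined)
  G \ add = {ball_in(b4,rmC), carry(b3,right)} \ {carry(b3,right)} = {ball_in(b4,rmC)}
  ∪ pre   = {ball_in(b4,rmC)} ∪ {ball_in(b3,rmA), free(right), robot_in(rmA)}
          = {ball_in(b3,rmA), ball_in(b4,rmC), free(right), robot_in(rmA)}

== RESULT ==
["ball_in(b3,rmA)", "ball_in(b4,rmC)", "free(right)", "robot_in(rmA)"]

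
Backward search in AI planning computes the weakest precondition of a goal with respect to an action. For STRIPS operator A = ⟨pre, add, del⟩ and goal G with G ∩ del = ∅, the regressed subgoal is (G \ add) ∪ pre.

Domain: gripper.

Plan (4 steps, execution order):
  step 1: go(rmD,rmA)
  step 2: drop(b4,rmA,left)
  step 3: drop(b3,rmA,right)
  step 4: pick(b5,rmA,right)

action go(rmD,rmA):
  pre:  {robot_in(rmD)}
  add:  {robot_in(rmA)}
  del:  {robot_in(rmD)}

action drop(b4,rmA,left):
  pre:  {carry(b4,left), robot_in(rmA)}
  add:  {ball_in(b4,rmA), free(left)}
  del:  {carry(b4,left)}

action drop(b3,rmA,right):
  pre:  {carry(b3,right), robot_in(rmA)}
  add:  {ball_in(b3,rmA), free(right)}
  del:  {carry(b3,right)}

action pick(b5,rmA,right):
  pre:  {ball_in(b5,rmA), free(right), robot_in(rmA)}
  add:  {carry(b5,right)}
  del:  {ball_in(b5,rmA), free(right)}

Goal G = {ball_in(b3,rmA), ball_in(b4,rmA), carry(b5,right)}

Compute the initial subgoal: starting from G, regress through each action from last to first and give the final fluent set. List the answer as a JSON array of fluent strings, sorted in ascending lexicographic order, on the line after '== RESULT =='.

Regress step by step:
  through step 4 (pick(b5,rmA,right)): drop {carry(b5,right)}, keep {ball_in(b3,rmA), ball_in(b4,rmA)}, require {ball_in(b5,rmA), free(right), robot_in(rmA)}
    → {ball_in(b3,rmA), ball_in(b4,rmA), ball_in(b5,rmA), free(right), robot_in(rmA)}
  through step 3 (drop(b3,rmA,right)): drop {ball_in(b3,rmA), free(right)}, keep {ball_in(b4,rmA), ball_in(b5,rmA), robot_in(rmA)}, require {carry(b3,right), robot_in(rmA)}
    → {ball_in(b4,rmA), ball_in(b5,rmA), carry(b3,right), robot_in(rmA)}
  through step 2 (drop(b4,rmA,left)): drop {ball_in(b4,rmA)}, keep {ball_in(b5,rmA), carry(b3,right), robot_in(rmA)}, require {carry(b4,left), robot_in(rmA)}
    → {ball_in(b5,rmA), carry(b3,right), carry(b4,left), robot_in(rmA)}
  through step 1 (go(rmD,rmA)): drop {robot_in(rmA)}, keep {ball_in(b5,rmA), carry(b3,right), carry(b4,left)}, require {robot_in(rmD)}
    → {ball_in(b5,rmA), carry(b3,right), carry(b4,left), robot_in(rmD)}

== RESULT ==
["ball_in(b5,rmA)", "carry(b3,right)", "carry(b4,left)", "robot_in(rmD)"]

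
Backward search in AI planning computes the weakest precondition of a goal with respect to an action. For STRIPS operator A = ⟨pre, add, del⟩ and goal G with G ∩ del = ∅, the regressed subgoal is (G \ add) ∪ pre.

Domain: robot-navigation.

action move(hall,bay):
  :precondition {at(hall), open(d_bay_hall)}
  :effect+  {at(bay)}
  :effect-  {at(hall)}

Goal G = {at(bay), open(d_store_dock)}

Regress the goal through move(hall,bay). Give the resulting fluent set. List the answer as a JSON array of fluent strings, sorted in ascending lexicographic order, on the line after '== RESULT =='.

Regress:
  G ∩ del = {}  (empty — regression defined)
  G \ add = {at(bay), open(d_store_dock)} \ {at(bay)} = {open(d_store_dock)}
  ∪ pre   = {open(d_store_dock)} ∪ {at(hall), open(d_bay_hall)}
          = {at(hall), open(d_bay_hall), open(d_store_dock)}

== RESULT ==
["at(hall)", "open(d_bay_hall)", "open(d_store_dock)"]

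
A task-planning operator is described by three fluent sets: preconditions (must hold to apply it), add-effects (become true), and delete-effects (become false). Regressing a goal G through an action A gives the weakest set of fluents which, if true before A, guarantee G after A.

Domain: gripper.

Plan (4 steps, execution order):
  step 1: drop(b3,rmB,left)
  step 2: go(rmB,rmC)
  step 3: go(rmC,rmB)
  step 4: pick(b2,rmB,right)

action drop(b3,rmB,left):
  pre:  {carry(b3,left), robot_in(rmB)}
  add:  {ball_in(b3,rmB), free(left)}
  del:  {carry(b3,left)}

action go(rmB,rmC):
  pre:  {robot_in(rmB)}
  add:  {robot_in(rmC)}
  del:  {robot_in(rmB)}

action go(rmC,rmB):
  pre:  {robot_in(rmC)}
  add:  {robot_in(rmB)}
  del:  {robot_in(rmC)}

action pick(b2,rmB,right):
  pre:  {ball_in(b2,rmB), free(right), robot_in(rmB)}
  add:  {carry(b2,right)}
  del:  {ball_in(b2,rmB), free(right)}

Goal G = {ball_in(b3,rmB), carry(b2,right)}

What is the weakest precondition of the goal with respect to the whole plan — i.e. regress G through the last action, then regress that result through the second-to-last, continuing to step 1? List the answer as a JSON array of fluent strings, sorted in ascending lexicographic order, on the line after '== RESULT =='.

Work backward from the goal:
  through step 4 (pick(b2,rmB,right)): drop {carry(b2,right)}, keep {ball_in(b3,rmB)}, require {ball_in(b2,rmB), free(right), robot_in(rmB)}
    → {ball_in(b2,rmB), ball_in(b3,rmB), free(right), robot_in(rmB)}
  through step 3 (go(rmC,rmB)): drop {robot_in(rmB)}, keep {ball_in(b2,rmB), ball_in(b3,rmB), free(right)}, require {robot_in(rmC)}
    → {ball_in(b2,rmB), ball_in(b3,rmB), free(right), robot_in(rmC)}
  through step 2 (go(rmB,rmC)): drop {robot_in(rmC)}, keep {ball_in(b2,rmB), ball_in(b3,rmB), free(right)}, require {robot_in(rmB)}
    → {ball_in(b2,rmB), ball_in(b3,rmB), free(right), robot_in(rmB)}
  through step 1 (drop(b3,rmB,left)): drop {ball_in(b3,rmB)}, keep {ball_in(b2,rmB), free(right), robot_in(rmB)}, require {carry(b3,left), robot_in(rmB)}
    → {ball_in(b2,rmB), carry(b3,left), free(right), robot_in(rmB)}

== RESULT ==
["ball_in(b2,rmB)", "carry(b3,left)", "free(right)", "robot_in(rmB)"]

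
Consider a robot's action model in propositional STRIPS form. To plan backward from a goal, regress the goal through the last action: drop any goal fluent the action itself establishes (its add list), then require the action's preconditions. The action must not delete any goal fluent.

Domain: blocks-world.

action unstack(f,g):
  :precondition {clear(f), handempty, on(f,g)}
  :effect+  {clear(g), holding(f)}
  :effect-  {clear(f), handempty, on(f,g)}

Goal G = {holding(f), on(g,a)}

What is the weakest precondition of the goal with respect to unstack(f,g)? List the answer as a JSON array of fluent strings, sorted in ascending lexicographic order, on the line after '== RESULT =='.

Regress:
  G ∩ del = {}  (empty — regression defined)
  G \ add = {holding(f), on(g,a)} \ {clear(g), holding(f)} = {on(g,a)}
  ∪ pre   = {on(g,a)} ∪ {clear(f), handempty, on(f,g)}
          = {clear(f), handempty, on(f,g), on(g,a)}

== RESULT ==
["clear(f)", "handempty", "on(f,g)", "on(g,a)"]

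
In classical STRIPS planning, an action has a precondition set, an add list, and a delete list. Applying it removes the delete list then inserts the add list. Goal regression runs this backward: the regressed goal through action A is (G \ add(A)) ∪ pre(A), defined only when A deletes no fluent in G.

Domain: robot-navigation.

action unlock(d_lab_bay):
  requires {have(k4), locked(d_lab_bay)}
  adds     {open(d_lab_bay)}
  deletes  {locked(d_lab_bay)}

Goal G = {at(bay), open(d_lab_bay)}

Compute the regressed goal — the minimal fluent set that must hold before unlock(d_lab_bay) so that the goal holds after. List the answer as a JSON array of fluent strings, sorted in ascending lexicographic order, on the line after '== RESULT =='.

Regress:
  G ∩ del = {}  (empty — regression defined)
  G \ add = {at(bay), open(d_lab_bay)} \ {open(d_lab_bay)} = {at(bay)}
  ∪ pre   = {at(bay)} ∪ {have(k4), locked(d_lab_bay)}
          = {at(bay), have(k4), locked(d_lab_bay)}

== RESULT ==
["at(bay)", "have(k4)", "locked(d_lab_bay)"]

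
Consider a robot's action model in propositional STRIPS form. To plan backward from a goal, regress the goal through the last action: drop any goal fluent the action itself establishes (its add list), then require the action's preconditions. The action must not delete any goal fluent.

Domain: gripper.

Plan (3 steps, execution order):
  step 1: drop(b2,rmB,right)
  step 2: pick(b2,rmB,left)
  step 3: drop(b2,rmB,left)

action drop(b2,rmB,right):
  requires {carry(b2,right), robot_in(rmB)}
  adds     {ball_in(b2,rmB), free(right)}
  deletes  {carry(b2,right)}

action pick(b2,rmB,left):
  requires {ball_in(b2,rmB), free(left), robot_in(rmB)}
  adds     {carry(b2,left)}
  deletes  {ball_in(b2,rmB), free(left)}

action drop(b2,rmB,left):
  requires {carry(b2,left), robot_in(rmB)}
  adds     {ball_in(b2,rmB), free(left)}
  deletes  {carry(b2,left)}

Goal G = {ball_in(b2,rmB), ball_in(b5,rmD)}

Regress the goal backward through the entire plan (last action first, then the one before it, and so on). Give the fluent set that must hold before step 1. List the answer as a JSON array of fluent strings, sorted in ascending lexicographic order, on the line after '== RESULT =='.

Work backward from the goal:
  through step 3 (drop(b2,rmB,left)): drop {ball_in(b2,rmB)}, keep {ball_in(b5,rmD)}, require {carry(b2,left), robot_in(rmB)}
    → {ball_in(b5,rmD), carry(b2,left), robot_in(rmB)}
  through step 2 (pick(b2,rmB,left)): drop {carry(b2,left)}, keep {ball_in(b5,rmD), robot_in(rmB)}, require {ball_in(b2,rmB), free(left), robot_in(rmB)}
    → {ball_in(b2,rmB), ball_in(b5,rmD), free(left), robot_in(rmB)}
  through step 1 (drop(b2,rmB,right)): drop {ball_in(b2,rmB)}, keep {ball_in(b5,rmD), free(left), robot_in(rmB)}, require {carry(b2,right), robot_in(rmB)}
    → {ball_in(b5,rmD), carry(b2,right), free(left), robot_in(rmB)}

== RESULT ==
["ball_in(b5,rmD)", "carry(b2,right)", "free(left)", "robot_in(rmB)"]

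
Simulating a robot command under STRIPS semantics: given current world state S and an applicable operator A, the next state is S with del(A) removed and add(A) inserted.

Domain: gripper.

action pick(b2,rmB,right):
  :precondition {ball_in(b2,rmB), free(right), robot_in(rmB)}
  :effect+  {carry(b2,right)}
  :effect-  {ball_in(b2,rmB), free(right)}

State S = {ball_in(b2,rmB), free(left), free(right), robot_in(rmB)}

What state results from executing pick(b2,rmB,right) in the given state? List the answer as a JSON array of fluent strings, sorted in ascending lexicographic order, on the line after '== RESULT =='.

Progress:
  pre ⊆ S: {ball_in(b2,rmB), free(right), robot_in(rmB)} ⊆ S  — applicable
  S \ del = {free(left), robot_in(rmB)}
  ∪ add   = {carry(b2,right), free(left), robot_in(rmB)}

== RESULT ==
["carry(b2,right)", "free(left)", "robot_in(rmB)"]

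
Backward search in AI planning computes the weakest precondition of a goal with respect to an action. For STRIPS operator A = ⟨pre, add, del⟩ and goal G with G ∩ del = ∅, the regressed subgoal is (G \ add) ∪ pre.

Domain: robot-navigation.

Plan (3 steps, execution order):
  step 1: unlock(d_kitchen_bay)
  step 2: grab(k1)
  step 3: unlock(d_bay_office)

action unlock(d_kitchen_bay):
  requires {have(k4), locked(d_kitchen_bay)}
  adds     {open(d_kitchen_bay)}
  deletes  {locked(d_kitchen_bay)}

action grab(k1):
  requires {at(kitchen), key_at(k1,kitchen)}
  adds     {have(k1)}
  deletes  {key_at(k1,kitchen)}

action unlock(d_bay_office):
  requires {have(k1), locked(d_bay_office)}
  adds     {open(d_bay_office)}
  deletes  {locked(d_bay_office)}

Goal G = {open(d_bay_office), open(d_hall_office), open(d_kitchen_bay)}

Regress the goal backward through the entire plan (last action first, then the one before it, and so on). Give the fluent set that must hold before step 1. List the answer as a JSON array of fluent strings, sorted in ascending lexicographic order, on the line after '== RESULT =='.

Work backward from the goal:
  through step 3 (unlock(d_bay_office)): drop {open(d_bay_office)}, keep {open(d_hall_office), open(d_kitchen_bay)}, require {have(k1), locked(d_bay_office)}
    → {have(k1), locked(d_bay_office), open(d_hall_office), open(d_kitchen_bay)}
  through step 2 (grab(k1)): drop {have(k1)}, keep {locked(d_bay_office), open(d_hall_office), open(d_kitchen_bay)}, require {at(kitchen), key_at(k1,kitchen)}
    → {at(kitchen), key_at(k1,kitchen), locked(d_bay_office), open(d_hall_office), open(d_kitchen_bay)}
  through step 1 (unlock(d_kitchen_bay)): drop {open(d_kitchen_bay)}, keep {at(kitchen), key_at(k1,kitchen), locked(d_bay_office), open(d_hall_office)}, require {have(k4), locked(d_kitchen_bay)}
    → {at(kitchen), have(k4), key_at(k1,kitchen), locked(d_bay_office), locked(d_kitchen_bay), open(d_hall_office)}

== RESULT ==
["at(kitchen)", "have(k4)", "key_at(k1,kitchen)", "locked(d_bay_office)", "locked(d_kitchen_bay)", "open(d_hall_office)"]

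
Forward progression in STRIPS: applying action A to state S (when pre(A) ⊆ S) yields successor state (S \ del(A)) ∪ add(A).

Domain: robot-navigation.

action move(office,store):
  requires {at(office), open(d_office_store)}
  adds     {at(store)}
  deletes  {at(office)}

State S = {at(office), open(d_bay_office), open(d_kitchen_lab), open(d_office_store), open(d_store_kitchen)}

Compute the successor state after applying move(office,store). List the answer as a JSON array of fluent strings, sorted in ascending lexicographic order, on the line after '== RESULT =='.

Compute (S \ del) ∪ add:
  pre ⊆ S: {at(office), open(d_office_store)} ⊆ S  — applicable
  S \ del = {open(d_bay_office), open(d_kitchen_lab), open(d_office_store), open(d_store_kitchen)}
  ∪ add   = {at(store), open(d_bay_office), open(d_kitchen_lab), open(d_office_store), open(d_store_kitchen)}

== RESULT ==
["at(store)", "open(d_bay_office)", "open(d_kitchen_lab)", "open(d_office_store)", "open(d_store_kitchen)"]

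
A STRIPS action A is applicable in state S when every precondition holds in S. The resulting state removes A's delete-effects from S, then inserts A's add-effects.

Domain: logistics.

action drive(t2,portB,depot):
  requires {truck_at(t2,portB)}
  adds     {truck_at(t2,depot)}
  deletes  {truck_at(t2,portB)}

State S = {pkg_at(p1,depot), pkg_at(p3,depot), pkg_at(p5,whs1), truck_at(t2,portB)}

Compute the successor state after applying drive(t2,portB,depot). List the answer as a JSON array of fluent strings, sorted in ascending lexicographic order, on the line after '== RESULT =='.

Compute (S \ del) ∪ add:
  pre ⊆ S: {truck_at(t2,portB)} ⊆ S  — applicable
  S \ del = {pkg_at(p1,depot), pkg_at(p3,depot), pkg_at(p5,whs1)}
  ∪ add   = {pkg_at(p1,depot), pkg_at(p3,depot), pkg_at(p5,whs1), truck_at(t2,depot)}

== RESULT ==
["pkg_at(p1,depot)", "pkg_at(p3,depot)", "pkg_at(p5,whs1)", "truck_at(t2,depot)"]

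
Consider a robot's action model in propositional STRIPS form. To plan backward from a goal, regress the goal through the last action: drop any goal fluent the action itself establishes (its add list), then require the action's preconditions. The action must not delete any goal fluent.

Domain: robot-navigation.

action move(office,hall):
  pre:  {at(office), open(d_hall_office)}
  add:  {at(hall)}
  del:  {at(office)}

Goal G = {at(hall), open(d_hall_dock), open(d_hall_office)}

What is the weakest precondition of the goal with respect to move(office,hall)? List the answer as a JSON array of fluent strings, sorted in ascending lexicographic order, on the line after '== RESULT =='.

Regress:
  G ∩ del = {}  (empty — regression defined)
  G \ add = {at(hall), open(d_hall_dock), open(d_hall_office)} \ {at(hall)} = {open(d_hall_dock), open(d_hall_office)}
  ∪ pre   = {open(d_hall_dock), open(d_hall_office)} ∪ {at(office), open(d_hall_office)}
          = {at(office), open(d_hall_dock), open(d_hall_office)}

== RESULT ==
["at(office)", "open(d_hall_dock)", "open(d_hall_office)"]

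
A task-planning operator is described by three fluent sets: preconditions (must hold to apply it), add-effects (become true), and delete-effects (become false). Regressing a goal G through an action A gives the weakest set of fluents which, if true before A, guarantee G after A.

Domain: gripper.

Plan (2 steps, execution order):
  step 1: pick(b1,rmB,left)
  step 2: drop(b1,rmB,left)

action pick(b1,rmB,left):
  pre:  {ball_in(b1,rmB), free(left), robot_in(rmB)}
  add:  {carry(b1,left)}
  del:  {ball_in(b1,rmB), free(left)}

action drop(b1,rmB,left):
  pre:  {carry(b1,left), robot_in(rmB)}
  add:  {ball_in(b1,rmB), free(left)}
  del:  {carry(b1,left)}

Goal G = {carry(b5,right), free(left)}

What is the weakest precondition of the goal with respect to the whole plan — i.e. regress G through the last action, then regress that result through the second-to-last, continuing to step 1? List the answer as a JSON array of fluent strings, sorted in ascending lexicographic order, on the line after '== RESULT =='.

Work backward from the goal:
  through step 2 (drop(b1,rmB,left)): drop {free(left)}, keep {carry(b5,right)}, require {carry(b1,left), robot_in(rmB)}
    → {carry(b1,left), carry(b5,right), robot_in(rmB)}
  through step 1 (pick(b1,rmB,left)): drop {carry(b1,left)}, keep {carry(b5,right), robot_in(rmB)}, require {ball_in(b1,rmB), free(left), robot_in(rmB)}
    → {ball_in(b1,rmB), carry(b5,right), free(left), robot_in(rmB)}

== RESULT ==
["ball_in(b1,rmB)", "carry(b5,right)", "free(left)", "robot_in(rmB)"]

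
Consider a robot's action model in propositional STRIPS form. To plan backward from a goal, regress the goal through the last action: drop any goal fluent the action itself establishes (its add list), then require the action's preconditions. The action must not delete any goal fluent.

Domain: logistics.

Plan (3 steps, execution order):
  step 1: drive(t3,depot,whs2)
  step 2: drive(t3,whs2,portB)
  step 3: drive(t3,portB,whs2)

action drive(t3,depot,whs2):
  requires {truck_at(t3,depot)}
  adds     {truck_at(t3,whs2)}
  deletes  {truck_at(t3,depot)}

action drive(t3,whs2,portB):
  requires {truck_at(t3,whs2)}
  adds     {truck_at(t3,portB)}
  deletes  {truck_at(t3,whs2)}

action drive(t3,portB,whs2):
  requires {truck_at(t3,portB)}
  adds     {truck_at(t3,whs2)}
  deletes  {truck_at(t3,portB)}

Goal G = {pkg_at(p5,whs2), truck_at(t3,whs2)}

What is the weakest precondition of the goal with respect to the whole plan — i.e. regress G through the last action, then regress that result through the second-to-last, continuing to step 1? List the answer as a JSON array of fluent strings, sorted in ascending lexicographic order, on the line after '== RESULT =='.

Regress step by step:
  through step 3 (drive(t3,portB,whs2)): drop {truck_at(t3,whs2)}, keep {pkg_at(p5,whs2)}, require {truck_at(t3,portB)}
    → {pkg_at(p5,whs2), truck_at(t3,portB)}
  through step 2 (drive(t3,whs2,portB)): drop {truck_at(t3,portB)}, keep {pkg_at(p5,whs2)}, require {truck_at(t3,whs2)}
    → {pkg_at(p5,whs2), truck_at(t3,whs2)}
  through step 1 (drive(t3,depot,whs2)): drop {truck_at(t3,whs2)}, keep {pkg_at(p5,whs2)}, require {truck_at(t3,depot)}
    → {pkg_at(p5,whs2), truck_at(t3,depot)}

== RESULT ==
["pkg_at(p5,whs2)", "truck_at(t3,depot)"]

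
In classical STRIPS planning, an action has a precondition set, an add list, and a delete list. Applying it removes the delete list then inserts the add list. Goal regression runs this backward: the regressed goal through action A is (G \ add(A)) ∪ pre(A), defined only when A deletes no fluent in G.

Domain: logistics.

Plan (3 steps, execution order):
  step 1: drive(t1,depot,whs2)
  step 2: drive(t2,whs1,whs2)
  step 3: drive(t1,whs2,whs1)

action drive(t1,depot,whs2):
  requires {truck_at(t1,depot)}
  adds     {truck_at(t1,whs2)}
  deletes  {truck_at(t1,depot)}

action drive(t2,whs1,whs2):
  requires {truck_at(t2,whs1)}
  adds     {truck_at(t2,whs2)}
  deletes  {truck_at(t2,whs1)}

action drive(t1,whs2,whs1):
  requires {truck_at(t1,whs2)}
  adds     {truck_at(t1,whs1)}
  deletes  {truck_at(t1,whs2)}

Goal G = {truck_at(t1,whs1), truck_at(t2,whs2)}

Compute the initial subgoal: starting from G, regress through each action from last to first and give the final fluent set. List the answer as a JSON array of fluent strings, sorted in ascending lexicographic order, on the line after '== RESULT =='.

Regress step by step:
  through step 3 (drive(t1,whs2,whs1)): drop {truck_at(t1,whs1)}, keep {truck_at(t2,whs2)}, require {truck_at(t1,whs2)}
    → {truck_at(t1,whs2), truck_at(t2,whs2)}
  through step 2 (drive(t2,whs1,whs2)): drop {truck_at(t2,whs2)}, keep {truck_at(t1,whs2)}, require {truck_at(t2,whs1)}
    → {truck_at(t1,whs2), truck_at(t2,whs1)}
  through step 1 (drive(t1,depot,whs2)): drop {truck_at(t1,whs2)}, keep {truck_at(t2,whs1)}, require {truck_at(t1,depot)}
    → {truck_at(t1,depot), truck_at(t2,whs1)}

== RESULT ==
["truck_at(t1,depot)", "truck_at(t2,whs1)"]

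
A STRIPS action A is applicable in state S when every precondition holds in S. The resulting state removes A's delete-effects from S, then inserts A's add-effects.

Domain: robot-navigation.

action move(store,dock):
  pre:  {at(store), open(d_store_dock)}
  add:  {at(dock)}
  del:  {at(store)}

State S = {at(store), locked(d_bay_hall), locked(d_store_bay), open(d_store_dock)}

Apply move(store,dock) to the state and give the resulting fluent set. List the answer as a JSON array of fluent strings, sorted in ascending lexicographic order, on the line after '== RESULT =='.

Compute (S \ del) ∪ add:
  pre ⊆ S: {at(store), open(d_store_dock)} ⊆ S  — applicable
  S \ del = {locked(d_bay_hall), locked(d_store_bay), open(d_store_dock)}
  ∪ add   = {at(dock), locked(d_bay_hall), locked(d_store_bay), open(d_store_dock)}

== RESULT ==
["at(dock)", "locked(d_bay_hall)", "locked(d_store_bay)", "open(d_store_dock)"]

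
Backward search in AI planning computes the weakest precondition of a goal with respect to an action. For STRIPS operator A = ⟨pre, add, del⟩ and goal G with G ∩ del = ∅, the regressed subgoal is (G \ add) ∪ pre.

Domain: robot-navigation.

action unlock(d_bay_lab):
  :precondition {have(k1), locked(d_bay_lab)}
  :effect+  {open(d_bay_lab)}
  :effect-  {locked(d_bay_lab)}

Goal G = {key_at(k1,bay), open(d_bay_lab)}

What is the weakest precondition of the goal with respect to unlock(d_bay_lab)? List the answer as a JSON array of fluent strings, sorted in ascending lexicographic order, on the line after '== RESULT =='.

Regress:
  G ∩ del = {}  (empty — regression defined)
  G \ add = {key_at(k1,bay), open(d_bay_lab)} \ {open(d_bay_lab)} = {key_at(k1,bay)}
  ∪ pre   = {key_at(k1,bay)} ∪ {have(k1), locked(d_bay_lab)}
          = {have(k1), key_at(k1,bay), locked(d_bay_lab)}

== RESULT ==
["have(k1)", "key_at(k1,bay)", "locked(d_bay_lab)"]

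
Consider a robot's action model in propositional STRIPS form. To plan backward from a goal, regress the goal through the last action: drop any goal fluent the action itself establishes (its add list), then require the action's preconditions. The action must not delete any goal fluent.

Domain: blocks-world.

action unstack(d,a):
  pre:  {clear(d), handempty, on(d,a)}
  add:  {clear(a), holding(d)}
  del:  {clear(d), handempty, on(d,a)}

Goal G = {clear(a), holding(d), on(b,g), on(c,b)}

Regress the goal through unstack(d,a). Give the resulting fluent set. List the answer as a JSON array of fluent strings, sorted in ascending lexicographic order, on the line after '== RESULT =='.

Compute (G \ add) ∪ pre:
  G ∩ del = {}  (empty — regression defined)
  G \ add = {clear(a), holding(d), on(b,g), on(c,b)} \ {clear(a), holding(d)} = {on(b,g), on(c,b)}
  ∪ pre   = {on(b,g), on(c,b)} ∪ {clear(d), handempty, on(d,a)}
          = {clear(d), handempty, on(b,g), on(c,b), on(d,a)}

== RESULT ==
["clear(d)", "handempty", "on(b,g)", "on(c,b)", "on(d,a)"]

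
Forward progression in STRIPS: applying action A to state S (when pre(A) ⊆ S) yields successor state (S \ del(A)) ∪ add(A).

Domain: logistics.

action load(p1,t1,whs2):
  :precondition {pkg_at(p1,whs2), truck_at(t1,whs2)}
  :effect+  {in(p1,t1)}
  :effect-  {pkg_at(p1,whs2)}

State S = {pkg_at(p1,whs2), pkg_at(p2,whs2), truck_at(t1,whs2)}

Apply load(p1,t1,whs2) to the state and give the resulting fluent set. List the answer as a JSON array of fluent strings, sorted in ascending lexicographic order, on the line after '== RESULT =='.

Progress:
  pre ⊆ S: {pkg_at(p1,whs2), truck_at(t1,whs2)} ⊆ S  — applicable
  S \ del = {pkg_at(p2,whs2), truck_at(t1,whs2)}
  ∪ add   = {in(p1,t1), pkg_at(p2,whs2), truck_at(t1,whs2)}

== RESULT ==
["in(p1,t1)", "pkg_at(p2,whs2)", "truck_at(t1,whs2)"]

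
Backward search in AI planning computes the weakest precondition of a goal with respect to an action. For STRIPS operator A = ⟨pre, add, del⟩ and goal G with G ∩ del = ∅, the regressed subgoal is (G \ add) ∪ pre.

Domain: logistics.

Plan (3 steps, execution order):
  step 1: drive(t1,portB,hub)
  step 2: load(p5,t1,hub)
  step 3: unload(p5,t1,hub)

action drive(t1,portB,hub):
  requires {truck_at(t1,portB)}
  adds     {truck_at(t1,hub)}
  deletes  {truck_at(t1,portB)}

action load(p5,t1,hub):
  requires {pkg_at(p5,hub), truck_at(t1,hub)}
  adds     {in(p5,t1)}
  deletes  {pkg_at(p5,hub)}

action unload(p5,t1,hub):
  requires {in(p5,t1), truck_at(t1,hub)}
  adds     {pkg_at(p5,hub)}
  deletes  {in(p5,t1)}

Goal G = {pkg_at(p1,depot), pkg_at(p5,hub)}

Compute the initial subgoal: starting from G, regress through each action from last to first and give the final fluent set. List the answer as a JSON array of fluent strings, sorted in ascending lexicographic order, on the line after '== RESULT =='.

Work backward from the goal:
  through step 3 (unload(p5,t1,hub)): drop {pkg_at(p5,hub)}, keep {pkg_at(p1,depot)}, require {in(p5,t1), truck_at(t1,hub)}
    → {in(p5,t1), pkg_at(p1,depot), truck_at(t1,hub)}
  through step 2 (load(p5,t1,hub)): drop {in(p5,t1)}, keep {pkg_at(p1,depot), truck_at(t1,hub)}, require {pkg_at(p5,hub), truck_at(t1,hub)}
    → {pkg_at(p1,depot), pkg_at(p5,hub), truck_at(t1,hub)}
  through step 1 (drive(t1,portB,hub)): drop {truck_at(t1,hub)}, keep {pkg_at(p1,depot), pkg_at(p5,hub)}, require {truck_at(t1,portB)}
    → {pkg_at(p1,depot), pkg_at(p5,hub), truck_at(t1,portB)}

== RESULT ==
["pkg_at(p1,depot)", "pkg_at(p5,hub)", "truck_at(t1,portB)"]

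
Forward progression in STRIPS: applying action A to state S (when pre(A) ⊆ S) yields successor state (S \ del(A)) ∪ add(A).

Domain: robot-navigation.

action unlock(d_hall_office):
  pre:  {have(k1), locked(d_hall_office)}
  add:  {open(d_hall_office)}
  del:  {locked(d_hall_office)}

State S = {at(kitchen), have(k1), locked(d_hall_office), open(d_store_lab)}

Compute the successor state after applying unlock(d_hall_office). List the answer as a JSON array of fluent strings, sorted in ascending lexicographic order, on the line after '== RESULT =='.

Progress:
  pre ⊆ S: {have(k1), locked(d_hall_office)} ⊆ S  — applicable
  S \ del = {at(kitchen), have(k1), open(d_store_lab)}
  ∪ add   = {at(kitchen), have(k1), open(d_hall_office), open(d_store_lab)}

== RESULT ==
["at(kitchen)", "have(k1)", "open(d_hall_office)", "open(d_store_lab)"]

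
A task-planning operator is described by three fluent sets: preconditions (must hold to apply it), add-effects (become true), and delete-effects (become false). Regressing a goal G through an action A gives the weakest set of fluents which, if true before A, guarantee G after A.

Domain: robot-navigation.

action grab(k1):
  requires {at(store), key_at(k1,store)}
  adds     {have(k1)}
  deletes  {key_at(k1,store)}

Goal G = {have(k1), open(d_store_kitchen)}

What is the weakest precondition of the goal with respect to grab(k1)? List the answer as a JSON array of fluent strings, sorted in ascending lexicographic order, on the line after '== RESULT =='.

Compute (G \ add) ∪ pre:
  G ∩ del = {}  (empty — regression defined)
  G \ add = {have(k1), open(d_store_kitchen)} \ {have(k1)} = {open(d_store_kitchen)}
  ∪ pre   = {open(d_store_kitchen)} ∪ {at(store), key_at(k1,store)}
          = {at(store), key_at(k1,store), open(d_store_kitchen)}

== RESULT ==
["at(store)", "key_at(k1,store)", "open(d_store_kitchen)"]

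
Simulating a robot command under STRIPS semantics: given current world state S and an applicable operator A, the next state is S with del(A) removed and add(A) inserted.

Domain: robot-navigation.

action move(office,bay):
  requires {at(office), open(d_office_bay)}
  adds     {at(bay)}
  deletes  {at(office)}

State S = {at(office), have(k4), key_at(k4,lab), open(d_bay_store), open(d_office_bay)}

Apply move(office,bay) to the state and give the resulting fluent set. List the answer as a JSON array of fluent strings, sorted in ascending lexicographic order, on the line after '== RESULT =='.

Compute (S \ del) ∪ add:
  pre ⊆ S: {at(office), open(d_office_bay)} ⊆ S  — applicable
  S \ del = {have(k4), key_at(k4,lab), open(d_bay_store), open(d_office_bay)}
  ∪ add   = {at(bay), have(k4), key_at(k4,lab), open(d_bay_store), open(d_office_bay)}

== RESULT ==
["at(bay)", "have(k4)", "key_at(k4,lab)", "open(d_bay_store)", "open(d_office_bay)"]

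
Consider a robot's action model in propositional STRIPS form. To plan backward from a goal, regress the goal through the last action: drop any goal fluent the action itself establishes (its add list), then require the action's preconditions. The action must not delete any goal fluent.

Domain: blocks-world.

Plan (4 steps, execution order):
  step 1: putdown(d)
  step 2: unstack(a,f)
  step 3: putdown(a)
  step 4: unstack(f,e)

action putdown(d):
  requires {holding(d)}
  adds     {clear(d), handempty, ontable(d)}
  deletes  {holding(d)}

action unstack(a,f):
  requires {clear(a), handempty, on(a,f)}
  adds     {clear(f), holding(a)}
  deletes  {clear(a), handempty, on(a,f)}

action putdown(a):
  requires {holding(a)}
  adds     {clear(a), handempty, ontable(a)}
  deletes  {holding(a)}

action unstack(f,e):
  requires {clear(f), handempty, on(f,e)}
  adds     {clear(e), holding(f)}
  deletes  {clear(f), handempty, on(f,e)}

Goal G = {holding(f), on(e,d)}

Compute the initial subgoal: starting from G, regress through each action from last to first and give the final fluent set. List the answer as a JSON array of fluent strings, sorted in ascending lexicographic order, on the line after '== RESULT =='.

Work backward from the goal:
  through step 4 (unstack(f,e)): drop {holding(f)}, keep {on(e,d)}, require {clear(f), handempty, on(f,e)}
    → {clear(f), handempty, on(e,d), on(f,e)}
  through step 3 (putdown(a)): drop {handempty}, keep {clear(f), on(e,d), on(f,e)}, require {holding(a)}
    → {clear(f), holding(a), on(e,d), on(f,e)}
  through step 2 (unstack(a,f)): drop {clear(f), holding(a)}, keep {on(e,d), on(f,e)}, require {clear(a), handempty, on(a,f)}
    → {clear(a), handempty, on(a,f), on(e,d), on(f,e)}
  through step 1 (putdown(d)): drop {handempty}, keep {clear(a), on(a,f), on(e,d), on(f,e)}, require {holding(d)}
    → {clear(a), holding(d), on(a,f), on(e,d), on(f,e)}

== RESULT ==
["clear(a)", "holding(d)", "on(a,f)", "on(e,d)", "on(f,e)"]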